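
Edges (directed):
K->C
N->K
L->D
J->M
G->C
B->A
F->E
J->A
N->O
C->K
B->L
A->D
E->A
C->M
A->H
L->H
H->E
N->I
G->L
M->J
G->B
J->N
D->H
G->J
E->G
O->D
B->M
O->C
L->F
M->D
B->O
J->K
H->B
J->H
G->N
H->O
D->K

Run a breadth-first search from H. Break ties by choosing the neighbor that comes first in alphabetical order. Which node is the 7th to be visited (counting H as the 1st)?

M

Visit H; enqueue B, E, O → queue [B, E, O]
Visit B; enqueue A, L, M → queue [E, O, A, L, M]
Visit E; enqueue G → queue [O, A, L, M, G]
Visit O; enqueue C, D → queue [A, L, M, G, C, D]
Visit A → queue [L, M, G, C, D]
Visit L; enqueue F → queue [M, G, C, D, F]
Visit M; enqueue J → queue [G, C, D, F, J]
Visit G; enqueue N → queue [C, D, F, J, N]
Visit C; enqueue K → queue [D, F, J, N, K]
Visit D → queue [F, J, N, K]
Visit F → queue [J, N, K]
Visit J → queue [N, K]
Visit N; enqueue I → queue [K, I]
Visit K → queue [I]
Visit I → queue []

Visit order: H, B, E, O, A, L, M, G, C, D, F, J, N, K, I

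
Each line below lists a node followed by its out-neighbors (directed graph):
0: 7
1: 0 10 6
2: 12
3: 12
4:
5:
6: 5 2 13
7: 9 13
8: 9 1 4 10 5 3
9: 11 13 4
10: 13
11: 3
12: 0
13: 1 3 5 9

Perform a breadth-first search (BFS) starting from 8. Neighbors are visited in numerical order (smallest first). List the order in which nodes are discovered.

8 → 1 → 3 → 4 → 5 → 9 → 10 → 0 → 6 → 12 → 11 → 13 → 7 → 2

Visit 8; enqueue 1, 3, 4, 5, 9, 10 → queue [1, 3, 4, 5, 9, 10]
Visit 1; enqueue 0, 6 → queue [3, 4, 5, 9, 10, 0, 6]
Visit 3; enqueue 12 → queue [4, 5, 9, 10, 0, 6, 12]
Visit 4 → queue [5, 9, 10, 0, 6, 12]
Visit 5 → queue [9, 10, 0, 6, 12]
Visit 9; enqueue 11, 13 → queue [10, 0, 6, 12, 11, 13]
Visit 10 → queue [0, 6, 12, 11, 13]
Visit 0; enqueue 7 → queue [6, 12, 11, 13, 7]
Visit 6; enqueue 2 → queue [12, 11, 13, 7, 2]
Visit 12 → queue [11, 13, 7, 2]
Visit 11 → queue [13, 7, 2]
Visit 13 → queue [7, 2]
Visit 7 → queue [2]
Visit 2 → queue []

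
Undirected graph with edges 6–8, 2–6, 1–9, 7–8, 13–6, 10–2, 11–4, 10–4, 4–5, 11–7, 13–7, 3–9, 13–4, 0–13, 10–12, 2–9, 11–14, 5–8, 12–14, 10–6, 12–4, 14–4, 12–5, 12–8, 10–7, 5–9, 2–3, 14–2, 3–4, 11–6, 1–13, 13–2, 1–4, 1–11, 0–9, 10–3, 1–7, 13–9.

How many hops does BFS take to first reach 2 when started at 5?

Level 0: 5
Level 1: 4, 8, 9, 12
Level 2: 0, 1, 2, 3, 6, 7, 10, 11, 13, 14
2 first appears at level 2.

2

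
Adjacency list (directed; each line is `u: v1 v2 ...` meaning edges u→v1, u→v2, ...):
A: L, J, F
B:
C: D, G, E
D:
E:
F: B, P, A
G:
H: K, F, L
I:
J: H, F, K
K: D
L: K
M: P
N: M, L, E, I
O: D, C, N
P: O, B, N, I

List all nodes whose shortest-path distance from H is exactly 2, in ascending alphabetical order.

Level 0: H
Level 1: F, K, L
Level 2: A, B, D, P
Level 3: I, J, N, O
Level 4: C, E, M
Level 5: G

A, B, D, P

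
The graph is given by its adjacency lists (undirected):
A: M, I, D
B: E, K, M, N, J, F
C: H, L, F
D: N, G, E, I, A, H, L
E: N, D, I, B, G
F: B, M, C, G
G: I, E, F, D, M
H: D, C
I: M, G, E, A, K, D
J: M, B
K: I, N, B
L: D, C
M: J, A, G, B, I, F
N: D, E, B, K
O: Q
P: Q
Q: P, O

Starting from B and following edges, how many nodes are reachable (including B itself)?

BFS from B visits: B, E, K, M, N, J, F, D, I, G, A, C, H, L
Reachable nodes: 14 of 17 total.

14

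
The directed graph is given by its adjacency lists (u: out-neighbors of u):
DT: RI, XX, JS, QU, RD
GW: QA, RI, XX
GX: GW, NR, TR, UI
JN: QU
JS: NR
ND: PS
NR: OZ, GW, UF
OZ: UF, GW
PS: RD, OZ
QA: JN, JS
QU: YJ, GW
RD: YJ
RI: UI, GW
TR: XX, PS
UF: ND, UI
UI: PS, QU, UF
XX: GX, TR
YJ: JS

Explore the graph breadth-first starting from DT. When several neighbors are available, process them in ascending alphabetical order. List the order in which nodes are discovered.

Visit DT; enqueue JS, QU, RD, RI, XX → queue [JS, QU, RD, RI, XX]
Visit JS; enqueue NR → queue [QU, RD, RI, XX, NR]
Visit QU; enqueue GW, YJ → queue [RD, RI, XX, NR, GW, YJ]
Visit RD → queue [RI, XX, NR, GW, YJ]
Visit RI; enqueue UI → queue [XX, NR, GW, YJ, UI]
Visit XX; enqueue GX, TR → queue [NR, GW, YJ, UI, GX, TR]
Visit NR; enqueue OZ, UF → queue [GW, YJ, UI, GX, TR, OZ, UF]
Visit GW; enqueue QA → queue [YJ, UI, GX, TR, OZ, UF, QA]
Visit YJ → queue [UI, GX, TR, OZ, UF, QA]
Visit UI; enqueue PS → queue [GX, TR, OZ, UF, QA, PS]
Visit GX → queue [TR, OZ, UF, QA, PS]
Visit TR → queue [OZ, UF, QA, PS]
Visit OZ → queue [UF, QA, PS]
Visit UF; enqueue ND → queue [QA, PS, ND]
Visit QA; enqueue JN → queue [PS, ND, JN]
Visit PS → queue [ND, JN]
Visit ND → queue [JN]
Visit JN → queue []

DT, JS, QU, RD, RI, XX, NR, GW, YJ, UI, GX, TR, OZ, UF, QA, PS, ND, JN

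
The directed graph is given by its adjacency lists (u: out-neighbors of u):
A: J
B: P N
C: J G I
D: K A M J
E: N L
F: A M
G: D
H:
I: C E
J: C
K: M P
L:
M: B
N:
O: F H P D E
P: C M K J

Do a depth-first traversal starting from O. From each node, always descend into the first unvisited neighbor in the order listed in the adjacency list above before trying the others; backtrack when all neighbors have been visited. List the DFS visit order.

Visit O
O → F
F → A
A → J
J → C
C → G
G → D
D → K
K → M
M → B
B → P
B → N
C → I
I → E
E → L
O → H

O, F, A, J, C, G, D, K, M, B, P, N, I, E, L, H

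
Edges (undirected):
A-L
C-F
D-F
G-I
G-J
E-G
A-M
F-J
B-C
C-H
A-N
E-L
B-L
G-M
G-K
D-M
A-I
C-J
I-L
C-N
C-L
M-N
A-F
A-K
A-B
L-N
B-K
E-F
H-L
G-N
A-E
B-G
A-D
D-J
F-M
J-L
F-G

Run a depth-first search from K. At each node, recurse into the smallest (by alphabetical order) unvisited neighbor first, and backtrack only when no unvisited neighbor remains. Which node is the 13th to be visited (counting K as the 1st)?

N

Visit K
K → A
A → B
B → C
C → F
F → D
D → J
J → G
G → E
E → L
L → H
L → I
L → N
N → M

Visit order: K, A, B, C, F, D, J, G, E, L, H, I, N, M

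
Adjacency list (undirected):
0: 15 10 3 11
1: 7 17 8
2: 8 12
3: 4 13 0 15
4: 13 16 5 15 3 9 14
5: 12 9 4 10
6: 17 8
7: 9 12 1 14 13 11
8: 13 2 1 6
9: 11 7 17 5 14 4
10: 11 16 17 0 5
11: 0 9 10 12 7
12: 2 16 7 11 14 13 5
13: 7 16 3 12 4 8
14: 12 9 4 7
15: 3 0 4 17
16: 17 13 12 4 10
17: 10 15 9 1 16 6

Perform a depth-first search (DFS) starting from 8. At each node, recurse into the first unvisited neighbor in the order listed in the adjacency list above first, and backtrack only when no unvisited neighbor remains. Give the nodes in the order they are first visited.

8 13 7 9 11 0 15 3 4 16 17 10 5 12 2 14 1 6

Visit 8
8 → 13
13 → 7
7 → 9
9 → 11
11 → 0
0 → 15
15 → 3
3 → 4
4 → 16
16 → 17
17 → 10
10 → 5
5 → 12
12 → 2
12 → 14
17 → 1
17 → 6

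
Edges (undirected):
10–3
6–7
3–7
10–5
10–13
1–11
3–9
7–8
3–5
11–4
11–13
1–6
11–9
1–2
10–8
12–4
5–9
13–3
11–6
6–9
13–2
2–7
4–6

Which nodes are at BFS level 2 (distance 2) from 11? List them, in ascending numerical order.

Level 0: 11
Level 1: 1, 4, 6, 9, 13
Level 2: 2, 3, 5, 7, 10, 12
Level 3: 8

2, 3, 5, 7, 10, 12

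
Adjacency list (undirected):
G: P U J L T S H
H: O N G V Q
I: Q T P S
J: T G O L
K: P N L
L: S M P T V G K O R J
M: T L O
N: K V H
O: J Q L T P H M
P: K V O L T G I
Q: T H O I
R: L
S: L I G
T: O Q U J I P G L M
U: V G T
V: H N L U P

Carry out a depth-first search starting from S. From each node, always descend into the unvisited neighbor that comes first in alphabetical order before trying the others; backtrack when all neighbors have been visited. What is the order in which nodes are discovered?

S, G, H, N, K, L, J, O, M, T, I, P, V, U, Q, R

Visit S
S → G
G → H
H → N
N → K
K → L
L → J
J → O
O → M
M → T
T → I
I → P
P → V
V → U
I → Q
L → R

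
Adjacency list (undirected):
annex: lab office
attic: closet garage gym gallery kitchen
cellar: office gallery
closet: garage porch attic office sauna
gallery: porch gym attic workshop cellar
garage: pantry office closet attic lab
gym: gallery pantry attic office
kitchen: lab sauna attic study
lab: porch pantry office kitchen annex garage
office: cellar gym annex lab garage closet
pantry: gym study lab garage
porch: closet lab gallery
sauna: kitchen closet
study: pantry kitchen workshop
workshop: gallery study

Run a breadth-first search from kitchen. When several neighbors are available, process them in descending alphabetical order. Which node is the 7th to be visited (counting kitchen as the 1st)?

pantry

Visit kitchen; enqueue study, sauna, lab, attic → queue [study, sauna, lab, attic]
Visit study; enqueue workshop, pantry → queue [sauna, lab, attic, workshop, pantry]
Visit sauna; enqueue closet → queue [lab, attic, workshop, pantry, closet]
Visit lab; enqueue porch, office, garage, annex → queue [attic, workshop, pantry, closet, porch, office, garage, annex]
Visit attic; enqueue gym, gallery → queue [workshop, pantry, closet, porch, office, garage, annex, gym, gallery]
Visit workshop → queue [pantry, closet, porch, office, garage, annex, gym, gallery]
Visit pantry → queue [closet, porch, office, garage, annex, gym, gallery]
Visit closet → queue [porch, office, garage, annex, gym, gallery]
Visit porch → queue [office, garage, annex, gym, gallery]
Visit office; enqueue cellar → queue [garage, annex, gym, gallery, cellar]
Visit garage → queue [annex, gym, gallery, cellar]
Visit annex → queue [gym, gallery, cellar]
Visit gym → queue [gallery, cellar]
Visit gallery → queue [cellar]
Visit cellar → queue []

Visit order: kitchen, study, sauna, lab, attic, workshop, pantry, closet, porch, office, garage, annex, gym, gallery, cellar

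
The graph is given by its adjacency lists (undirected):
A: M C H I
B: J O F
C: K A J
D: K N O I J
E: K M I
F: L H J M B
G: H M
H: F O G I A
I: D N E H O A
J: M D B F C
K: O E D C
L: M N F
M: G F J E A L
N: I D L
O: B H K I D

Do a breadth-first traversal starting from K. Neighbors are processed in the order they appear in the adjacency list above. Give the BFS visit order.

K, O, E, D, C, B, H, I, M, N, J, A, F, G, L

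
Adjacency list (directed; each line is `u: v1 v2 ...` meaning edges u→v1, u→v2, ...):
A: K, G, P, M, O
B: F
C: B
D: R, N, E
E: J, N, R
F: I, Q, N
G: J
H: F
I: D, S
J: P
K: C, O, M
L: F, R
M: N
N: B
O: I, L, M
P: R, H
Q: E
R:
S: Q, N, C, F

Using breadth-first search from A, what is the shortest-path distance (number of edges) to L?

Level 0: A
Level 1: G, K, M, O, P
Level 2: C, H, I, J, L, N, R
Level 3: B, D, F, S
Level 4: E, Q
L first appears at level 2.

2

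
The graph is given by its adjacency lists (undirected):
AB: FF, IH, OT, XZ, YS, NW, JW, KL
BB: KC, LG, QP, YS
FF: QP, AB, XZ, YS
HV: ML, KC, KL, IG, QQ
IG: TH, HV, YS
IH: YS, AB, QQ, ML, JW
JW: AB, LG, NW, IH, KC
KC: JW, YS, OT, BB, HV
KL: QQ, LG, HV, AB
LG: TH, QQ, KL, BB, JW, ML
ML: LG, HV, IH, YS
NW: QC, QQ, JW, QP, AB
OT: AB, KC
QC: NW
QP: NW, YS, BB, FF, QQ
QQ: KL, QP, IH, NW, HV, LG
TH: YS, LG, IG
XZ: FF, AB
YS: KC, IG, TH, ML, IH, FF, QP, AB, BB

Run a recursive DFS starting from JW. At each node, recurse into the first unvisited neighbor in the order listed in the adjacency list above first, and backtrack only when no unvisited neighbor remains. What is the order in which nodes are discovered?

JW, AB, FF, QP, NW, QC, QQ, KL, LG, TH, YS, KC, OT, BB, HV, ML, IH, IG, XZ

Visit JW
JW → AB
AB → FF
FF → QP
QP → NW
NW → QC
NW → QQ
QQ → KL
KL → LG
LG → TH
TH → YS
YS → KC
KC → OT
KC → BB
KC → HV
HV → ML
ML → IH
HV → IG
FF → XZ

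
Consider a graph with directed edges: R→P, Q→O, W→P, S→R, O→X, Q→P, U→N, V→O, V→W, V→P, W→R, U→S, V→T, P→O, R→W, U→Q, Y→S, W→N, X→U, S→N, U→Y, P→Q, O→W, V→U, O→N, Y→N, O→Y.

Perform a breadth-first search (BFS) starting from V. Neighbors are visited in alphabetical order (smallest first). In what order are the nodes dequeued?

V, O, P, T, U, W, N, X, Y, Q, S, R

Visit V; enqueue O, P, T, U, W → queue [O, P, T, U, W]
Visit O; enqueue N, X, Y → queue [P, T, U, W, N, X, Y]
Visit P; enqueue Q → queue [T, U, W, N, X, Y, Q]
Visit T → queue [U, W, N, X, Y, Q]
Visit U; enqueue S → queue [W, N, X, Y, Q, S]
Visit W; enqueue R → queue [N, X, Y, Q, S, R]
Visit N → queue [X, Y, Q, S, R]
Visit X → queue [Y, Q, S, R]
Visit Y → queue [Q, S, R]
Visit Q → queue [S, R]
Visit S → queue [R]
Visit R → queue []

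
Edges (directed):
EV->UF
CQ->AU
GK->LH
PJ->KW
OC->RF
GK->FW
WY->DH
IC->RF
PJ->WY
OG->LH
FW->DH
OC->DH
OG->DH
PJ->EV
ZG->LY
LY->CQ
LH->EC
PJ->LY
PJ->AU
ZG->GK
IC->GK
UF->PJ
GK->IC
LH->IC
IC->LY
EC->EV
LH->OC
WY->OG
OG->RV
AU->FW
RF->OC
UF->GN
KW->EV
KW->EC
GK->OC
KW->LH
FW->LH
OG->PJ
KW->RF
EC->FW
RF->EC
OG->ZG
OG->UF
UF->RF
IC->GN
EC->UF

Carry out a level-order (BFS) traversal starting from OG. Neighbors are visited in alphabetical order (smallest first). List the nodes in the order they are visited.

Visit OG; enqueue DH, LH, PJ, RV, UF, ZG → queue [DH, LH, PJ, RV, UF, ZG]
Visit DH → queue [LH, PJ, RV, UF, ZG]
Visit LH; enqueue EC, IC, OC → queue [PJ, RV, UF, ZG, EC, IC, OC]
Visit PJ; enqueue AU, EV, KW, LY, WY → queue [RV, UF, ZG, EC, IC, OC, AU, EV, KW, LY, WY]
Visit RV → queue [UF, ZG, EC, IC, OC, AU, EV, KW, LY, WY]
Visit UF; enqueue GN, RF → queue [ZG, EC, IC, OC, AU, EV, KW, LY, WY, GN, RF]
Visit ZG; enqueue GK → queue [EC, IC, OC, AU, EV, KW, LY, WY, GN, RF, GK]
Visit EC; enqueue FW → queue [IC, OC, AU, EV, KW, LY, WY, GN, RF, GK, FW]
Visit IC → queue [OC, AU, EV, KW, LY, WY, GN, RF, GK, FW]
Visit OC → queue [AU, EV, KW, LY, WY, GN, RF, GK, FW]
Visit AU → queue [EV, KW, LY, WY, GN, RF, GK, FW]
Visit EV → queue [KW, LY, WY, GN, RF, GK, FW]
Visit KW → queue [LY, WY, GN, RF, GK, FW]
Visit LY; enqueue CQ → queue [WY, GN, RF, GK, FW, CQ]
Visit WY → queue [GN, RF, GK, FW, CQ]
Visit GN → queue [RF, GK, FW, CQ]
Visit RF → queue [GK, FW, CQ]
Visit GK → queue [FW, CQ]
Visit FW → queue [CQ]
Visit CQ → queue []

OG, DH, LH, PJ, RV, UF, ZG, EC, IC, OC, AU, EV, KW, LY, WY, GN, RF, GK, FW, CQ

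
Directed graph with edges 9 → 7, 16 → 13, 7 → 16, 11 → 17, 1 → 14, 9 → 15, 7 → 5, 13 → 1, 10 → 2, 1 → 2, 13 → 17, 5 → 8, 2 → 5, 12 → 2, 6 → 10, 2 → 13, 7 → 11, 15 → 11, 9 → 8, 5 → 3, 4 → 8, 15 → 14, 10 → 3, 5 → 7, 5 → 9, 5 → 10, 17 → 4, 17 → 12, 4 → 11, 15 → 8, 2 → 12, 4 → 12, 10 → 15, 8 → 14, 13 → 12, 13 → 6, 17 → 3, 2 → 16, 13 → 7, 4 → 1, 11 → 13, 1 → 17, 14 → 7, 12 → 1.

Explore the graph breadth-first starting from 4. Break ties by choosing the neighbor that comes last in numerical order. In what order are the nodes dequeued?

4, 12, 11, 8, 1, 2, 17, 13, 14, 16, 5, 3, 7, 6, 10, 9, 15

Visit 4; enqueue 12, 11, 8, 1 → queue [12, 11, 8, 1]
Visit 12; enqueue 2 → queue [11, 8, 1, 2]
Visit 11; enqueue 17, 13 → queue [8, 1, 2, 17, 13]
Visit 8; enqueue 14 → queue [1, 2, 17, 13, 14]
Visit 1 → queue [2, 17, 13, 14]
Visit 2; enqueue 16, 5 → queue [17, 13, 14, 16, 5]
Visit 17; enqueue 3 → queue [13, 14, 16, 5, 3]
Visit 13; enqueue 7, 6 → queue [14, 16, 5, 3, 7, 6]
Visit 14 → queue [16, 5, 3, 7, 6]
Visit 16 → queue [5, 3, 7, 6]
Visit 5; enqueue 10, 9 → queue [3, 7, 6, 10, 9]
Visit 3 → queue [7, 6, 10, 9]
Visit 7 → queue [6, 10, 9]
Visit 6 → queue [10, 9]
Visit 10; enqueue 15 → queue [9, 15]
Visit 9 → queue [15]
Visit 15 → queue []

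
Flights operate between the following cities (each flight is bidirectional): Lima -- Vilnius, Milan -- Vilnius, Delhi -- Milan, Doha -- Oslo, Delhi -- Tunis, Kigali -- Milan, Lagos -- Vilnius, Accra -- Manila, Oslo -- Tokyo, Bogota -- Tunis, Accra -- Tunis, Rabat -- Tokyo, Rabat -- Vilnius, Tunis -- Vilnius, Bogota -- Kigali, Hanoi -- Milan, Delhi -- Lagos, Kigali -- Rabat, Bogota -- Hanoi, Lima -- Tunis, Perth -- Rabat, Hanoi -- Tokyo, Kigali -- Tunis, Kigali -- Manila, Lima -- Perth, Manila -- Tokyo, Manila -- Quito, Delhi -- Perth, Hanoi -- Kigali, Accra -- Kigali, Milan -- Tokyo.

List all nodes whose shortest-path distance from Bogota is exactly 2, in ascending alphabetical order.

Level 0: Bogota
Level 1: Hanoi, Kigali, Tunis
Level 2: Accra, Delhi, Lima, Manila, Milan, Rabat, Tokyo, Vilnius
Level 3: Lagos, Oslo, Perth, Quito
Level 4: Doha

Accra, Delhi, Lima, Manila, Milan, Rabat, Tokyo, Vilnius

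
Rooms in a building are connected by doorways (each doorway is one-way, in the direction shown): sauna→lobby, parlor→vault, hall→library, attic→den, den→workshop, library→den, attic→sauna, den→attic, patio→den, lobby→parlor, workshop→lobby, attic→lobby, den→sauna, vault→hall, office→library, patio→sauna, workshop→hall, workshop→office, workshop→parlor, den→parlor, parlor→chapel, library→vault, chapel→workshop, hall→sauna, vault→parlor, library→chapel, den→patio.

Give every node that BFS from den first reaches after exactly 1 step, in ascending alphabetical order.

attic, parlor, patio, sauna, workshop

Level 0: den
Level 1: attic, parlor, patio, sauna, workshop
Level 2: chapel, hall, lobby, office, vault
Level 3: library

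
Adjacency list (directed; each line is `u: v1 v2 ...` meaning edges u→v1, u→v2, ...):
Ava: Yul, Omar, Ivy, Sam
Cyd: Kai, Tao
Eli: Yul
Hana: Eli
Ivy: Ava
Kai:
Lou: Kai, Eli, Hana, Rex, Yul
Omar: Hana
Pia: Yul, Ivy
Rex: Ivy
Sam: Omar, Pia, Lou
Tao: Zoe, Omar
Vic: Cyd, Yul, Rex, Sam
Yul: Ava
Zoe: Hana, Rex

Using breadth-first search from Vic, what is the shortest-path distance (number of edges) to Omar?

Level 0: Vic
Level 1: Cyd, Rex, Sam, Yul
Level 2: Ava, Ivy, Kai, Lou, Omar, Pia, Tao
Level 3: Eli, Hana, Zoe
Omar first appears at level 2.

2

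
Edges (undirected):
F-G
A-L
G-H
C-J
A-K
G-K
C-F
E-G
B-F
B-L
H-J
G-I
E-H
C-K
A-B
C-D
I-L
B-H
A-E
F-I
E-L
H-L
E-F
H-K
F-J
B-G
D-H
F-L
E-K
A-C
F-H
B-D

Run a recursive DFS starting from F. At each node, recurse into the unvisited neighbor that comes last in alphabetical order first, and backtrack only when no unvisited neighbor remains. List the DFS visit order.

F → L → I → G → K → H → J → C → D → B → A → E

Visit F
F → L
L → I
I → G
G → K
K → H
H → J
J → C
C → D
D → B
B → A
A → E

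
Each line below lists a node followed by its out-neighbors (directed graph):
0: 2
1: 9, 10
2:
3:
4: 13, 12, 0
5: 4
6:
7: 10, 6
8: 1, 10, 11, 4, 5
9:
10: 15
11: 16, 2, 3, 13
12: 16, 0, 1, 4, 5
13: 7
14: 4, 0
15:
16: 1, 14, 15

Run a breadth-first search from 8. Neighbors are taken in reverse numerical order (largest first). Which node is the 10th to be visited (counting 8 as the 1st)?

Visit 8; enqueue 11, 10, 5, 4, 1 → queue [11, 10, 5, 4, 1]
Visit 11; enqueue 16, 13, 3, 2 → queue [10, 5, 4, 1, 16, 13, 3, 2]
Visit 10; enqueue 15 → queue [5, 4, 1, 16, 13, 3, 2, 15]
Visit 5 → queue [4, 1, 16, 13, 3, 2, 15]
Visit 4; enqueue 12, 0 → queue [1, 16, 13, 3, 2, 15, 12, 0]
Visit 1; enqueue 9 → queue [16, 13, 3, 2, 15, 12, 0, 9]
Visit 16; enqueue 14 → queue [13, 3, 2, 15, 12, 0, 9, 14]
Visit 13; enqueue 7 → queue [3, 2, 15, 12, 0, 9, 14, 7]
Visit 3 → queue [2, 15, 12, 0, 9, 14, 7]
Visit 2 → queue [15, 12, 0, 9, 14, 7]
Visit 15 → queue [12, 0, 9, 14, 7]
Visit 12 → queue [0, 9, 14, 7]
Visit 0 → queue [9, 14, 7]
Visit 9 → queue [14, 7]
Visit 14 → queue [7]
Visit 7; enqueue 6 → queue [6]
Visit 6 → queue []

Visit order: 8, 11, 10, 5, 4, 1, 16, 13, 3, 2, 15, 12, 0, 9, 14, 7, 6

2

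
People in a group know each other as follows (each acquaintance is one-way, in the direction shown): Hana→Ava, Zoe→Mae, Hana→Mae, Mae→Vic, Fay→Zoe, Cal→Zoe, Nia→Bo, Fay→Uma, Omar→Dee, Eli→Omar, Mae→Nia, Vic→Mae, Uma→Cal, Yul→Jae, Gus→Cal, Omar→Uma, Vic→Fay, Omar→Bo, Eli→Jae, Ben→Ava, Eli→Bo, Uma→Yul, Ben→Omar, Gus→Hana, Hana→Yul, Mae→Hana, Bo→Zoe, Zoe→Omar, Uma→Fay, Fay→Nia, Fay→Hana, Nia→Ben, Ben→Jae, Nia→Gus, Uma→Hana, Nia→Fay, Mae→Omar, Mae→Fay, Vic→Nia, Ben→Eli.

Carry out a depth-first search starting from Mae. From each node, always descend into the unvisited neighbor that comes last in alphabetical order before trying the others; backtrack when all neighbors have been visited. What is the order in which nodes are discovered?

Mae → Vic → Nia → Gus → Hana → Yul → Jae → Ava → Cal → Zoe → Omar → Uma → Fay → Dee → Bo → Ben → Eli

Visit Mae
Mae → Vic
Vic → Nia
Nia → Gus
Gus → Hana
Hana → Yul
Yul → Jae
Hana → Ava
Gus → Cal
Cal → Zoe
Zoe → Omar
Omar → Uma
Uma → Fay
Omar → Dee
Omar → Bo
Nia → Ben
Ben → Eli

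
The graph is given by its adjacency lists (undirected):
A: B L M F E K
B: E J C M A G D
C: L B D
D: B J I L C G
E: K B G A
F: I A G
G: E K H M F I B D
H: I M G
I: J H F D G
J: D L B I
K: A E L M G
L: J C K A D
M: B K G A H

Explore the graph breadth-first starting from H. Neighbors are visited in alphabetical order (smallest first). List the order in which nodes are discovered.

H G I M B D E F K J A C L

Visit H; enqueue G, I, M → queue [G, I, M]
Visit G; enqueue B, D, E, F, K → queue [I, M, B, D, E, F, K]
Visit I; enqueue J → queue [M, B, D, E, F, K, J]
Visit M; enqueue A → queue [B, D, E, F, K, J, A]
Visit B; enqueue C → queue [D, E, F, K, J, A, C]
Visit D; enqueue L → queue [E, F, K, J, A, C, L]
Visit E → queue [F, K, J, A, C, L]
Visit F → queue [K, J, A, C, L]
Visit K → queue [J, A, C, L]
Visit J → queue [A, C, L]
Visit A → queue [C, L]
Visit C → queue [L]
Visit L → queue []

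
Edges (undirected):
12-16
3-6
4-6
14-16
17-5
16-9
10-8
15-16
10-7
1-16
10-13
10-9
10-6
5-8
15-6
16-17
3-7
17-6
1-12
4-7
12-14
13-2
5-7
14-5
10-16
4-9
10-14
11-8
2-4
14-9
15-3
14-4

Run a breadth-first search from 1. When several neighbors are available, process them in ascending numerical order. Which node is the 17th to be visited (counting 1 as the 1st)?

11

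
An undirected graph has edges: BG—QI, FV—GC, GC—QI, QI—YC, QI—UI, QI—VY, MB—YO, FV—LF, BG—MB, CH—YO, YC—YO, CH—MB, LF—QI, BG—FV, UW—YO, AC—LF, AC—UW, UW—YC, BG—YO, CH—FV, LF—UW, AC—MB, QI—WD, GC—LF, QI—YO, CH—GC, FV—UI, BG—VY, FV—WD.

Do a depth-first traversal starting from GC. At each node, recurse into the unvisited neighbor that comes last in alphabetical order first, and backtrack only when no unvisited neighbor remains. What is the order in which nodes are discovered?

GC, QI, YO, YC, UW, LF, FV, WD, UI, CH, MB, BG, VY, AC

Visit GC
GC → QI
QI → YO
YO → YC
YC → UW
UW → LF
LF → FV
FV → WD
FV → UI
FV → CH
CH → MB
MB → BG
BG → VY
MB → AC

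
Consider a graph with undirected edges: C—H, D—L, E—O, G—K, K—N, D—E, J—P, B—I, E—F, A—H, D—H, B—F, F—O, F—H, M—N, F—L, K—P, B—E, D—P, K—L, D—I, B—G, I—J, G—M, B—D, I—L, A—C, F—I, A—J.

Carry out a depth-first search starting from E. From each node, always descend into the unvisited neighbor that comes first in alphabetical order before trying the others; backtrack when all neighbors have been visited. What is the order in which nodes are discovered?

Visit E
E → B
B → D
D → H
H → A
A → C
A → J
J → I
I → F
F → L
L → K
K → G
G → M
M → N
K → P
F → O

E, B, D, H, A, C, J, I, F, L, K, G, M, N, P, O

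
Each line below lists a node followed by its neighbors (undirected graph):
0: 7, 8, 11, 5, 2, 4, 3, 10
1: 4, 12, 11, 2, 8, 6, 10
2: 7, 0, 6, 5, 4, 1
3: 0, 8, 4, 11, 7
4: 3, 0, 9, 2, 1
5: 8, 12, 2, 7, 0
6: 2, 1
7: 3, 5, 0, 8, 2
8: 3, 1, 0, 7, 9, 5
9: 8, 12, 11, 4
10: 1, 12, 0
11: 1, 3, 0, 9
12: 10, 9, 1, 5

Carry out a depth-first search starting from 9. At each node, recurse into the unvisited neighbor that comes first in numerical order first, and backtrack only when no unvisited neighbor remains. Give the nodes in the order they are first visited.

Visit 9
9 → 4
4 → 0
0 → 2
2 → 1
1 → 6
1 → 8
8 → 3
3 → 7
7 → 5
5 → 12
12 → 10
3 → 11

9, 4, 0, 2, 1, 6, 8, 3, 7, 5, 12, 10, 11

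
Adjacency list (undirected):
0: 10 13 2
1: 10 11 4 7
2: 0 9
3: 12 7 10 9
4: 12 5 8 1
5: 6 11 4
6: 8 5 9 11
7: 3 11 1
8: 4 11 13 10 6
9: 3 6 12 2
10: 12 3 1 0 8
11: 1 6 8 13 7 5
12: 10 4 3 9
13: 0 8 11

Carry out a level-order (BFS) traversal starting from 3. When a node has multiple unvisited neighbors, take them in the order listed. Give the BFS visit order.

Visit 3; enqueue 12, 7, 10, 9 → queue [12, 7, 10, 9]
Visit 12; enqueue 4 → queue [7, 10, 9, 4]
Visit 7; enqueue 11, 1 → queue [10, 9, 4, 11, 1]
Visit 10; enqueue 0, 8 → queue [9, 4, 11, 1, 0, 8]
Visit 9; enqueue 6, 2 → queue [4, 11, 1, 0, 8, 6, 2]
Visit 4; enqueue 5 → queue [11, 1, 0, 8, 6, 2, 5]
Visit 11; enqueue 13 → queue [1, 0, 8, 6, 2, 5, 13]
Visit 1 → queue [0, 8, 6, 2, 5, 13]
Visit 0 → queue [8, 6, 2, 5, 13]
Visit 8 → queue [6, 2, 5, 13]
Visit 6 → queue [2, 5, 13]
Visit 2 → queue [5, 13]
Visit 5 → queue [13]
Visit 13 → queue []

3 → 12 → 7 → 10 → 9 → 4 → 11 → 1 → 0 → 8 → 6 → 2 → 5 → 13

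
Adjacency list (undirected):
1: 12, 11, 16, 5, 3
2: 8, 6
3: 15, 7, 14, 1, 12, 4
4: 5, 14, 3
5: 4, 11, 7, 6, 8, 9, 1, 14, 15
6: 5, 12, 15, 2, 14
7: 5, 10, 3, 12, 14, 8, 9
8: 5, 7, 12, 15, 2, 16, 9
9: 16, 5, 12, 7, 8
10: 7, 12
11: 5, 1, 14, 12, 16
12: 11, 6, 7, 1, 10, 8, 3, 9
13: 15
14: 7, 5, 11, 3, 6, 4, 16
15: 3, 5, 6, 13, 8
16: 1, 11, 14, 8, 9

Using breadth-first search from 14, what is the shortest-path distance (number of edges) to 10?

2

Level 0: 14
Level 1: 3, 4, 5, 6, 7, 11, 16
Level 2: 1, 2, 8, 9, 10, 12, 15
Level 3: 13
10 first appears at level 2.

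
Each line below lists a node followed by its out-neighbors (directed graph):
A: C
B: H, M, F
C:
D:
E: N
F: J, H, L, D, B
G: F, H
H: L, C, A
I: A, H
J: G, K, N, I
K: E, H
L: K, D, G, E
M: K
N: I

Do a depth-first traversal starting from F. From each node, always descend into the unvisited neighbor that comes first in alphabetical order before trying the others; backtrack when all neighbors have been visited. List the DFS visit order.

Visit F
F → B
B → H
H → A
A → C
H → L
L → D
L → E
E → N
N → I
L → G
L → K
B → M
F → J

F -> B -> H -> A -> C -> L -> D -> E -> N -> I -> G -> K -> M -> J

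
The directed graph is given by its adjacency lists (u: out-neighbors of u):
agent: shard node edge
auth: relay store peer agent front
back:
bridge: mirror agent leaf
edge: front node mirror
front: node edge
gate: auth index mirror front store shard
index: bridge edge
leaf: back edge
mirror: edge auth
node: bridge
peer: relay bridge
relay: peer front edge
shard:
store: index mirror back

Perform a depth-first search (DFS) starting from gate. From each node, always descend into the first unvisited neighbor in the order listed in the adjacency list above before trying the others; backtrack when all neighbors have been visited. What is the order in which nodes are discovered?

gate → auth → relay → peer → bridge → mirror → edge → front → node → agent → shard → leaf → back → store → index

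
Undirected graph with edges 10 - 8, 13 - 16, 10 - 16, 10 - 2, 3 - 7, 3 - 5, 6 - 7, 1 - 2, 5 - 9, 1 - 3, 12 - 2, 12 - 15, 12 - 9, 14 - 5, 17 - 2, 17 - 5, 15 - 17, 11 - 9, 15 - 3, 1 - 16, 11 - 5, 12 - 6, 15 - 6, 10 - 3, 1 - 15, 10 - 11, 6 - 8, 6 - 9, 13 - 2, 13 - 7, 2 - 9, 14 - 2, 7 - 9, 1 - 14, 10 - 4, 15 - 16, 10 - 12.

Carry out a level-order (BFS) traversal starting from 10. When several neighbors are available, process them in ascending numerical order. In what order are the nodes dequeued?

Visit 10; enqueue 2, 3, 4, 8, 11, 12, 16 → queue [2, 3, 4, 8, 11, 12, 16]
Visit 2; enqueue 1, 9, 13, 14, 17 → queue [3, 4, 8, 11, 12, 16, 1, 9, 13, 14, 17]
Visit 3; enqueue 5, 7, 15 → queue [4, 8, 11, 12, 16, 1, 9, 13, 14, 17, 5, 7, 15]
Visit 4 → queue [8, 11, 12, 16, 1, 9, 13, 14, 17, 5, 7, 15]
Visit 8; enqueue 6 → queue [11, 12, 16, 1, 9, 13, 14, 17, 5, 7, 15, 6]
Visit 11 → queue [12, 16, 1, 9, 13, 14, 17, 5, 7, 15, 6]
Visit 12 → queue [16, 1, 9, 13, 14, 17, 5, 7, 15, 6]
Visit 16 → queue [1, 9, 13, 14, 17, 5, 7, 15, 6]
Visit 1 → queue [9, 13, 14, 17, 5, 7, 15, 6]
Visit 9 → queue [13, 14, 17, 5, 7, 15, 6]
Visit 13 → queue [14, 17, 5, 7, 15, 6]
Visit 14 → queue [17, 5, 7, 15, 6]
Visit 17 → queue [5, 7, 15, 6]
Visit 5 → queue [7, 15, 6]
Visit 7 → queue [15, 6]
Visit 15 → queue [6]
Visit 6 → queue []

10, 2, 3, 4, 8, 11, 12, 16, 1, 9, 13, 14, 17, 5, 7, 15, 6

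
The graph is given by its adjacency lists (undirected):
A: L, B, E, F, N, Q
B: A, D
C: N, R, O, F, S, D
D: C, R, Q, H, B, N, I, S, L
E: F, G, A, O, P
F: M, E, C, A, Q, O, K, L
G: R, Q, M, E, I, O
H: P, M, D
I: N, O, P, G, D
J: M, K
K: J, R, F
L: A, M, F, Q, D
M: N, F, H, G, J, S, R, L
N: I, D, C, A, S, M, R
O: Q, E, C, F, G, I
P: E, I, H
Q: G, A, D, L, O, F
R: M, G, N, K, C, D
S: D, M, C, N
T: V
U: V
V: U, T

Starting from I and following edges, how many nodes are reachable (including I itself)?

19

BFS from I visits: I, N, O, P, G, D, C, A, S, M, R, Q, E, F, H, B, L, J, K
Reachable nodes: 19 of 22 total.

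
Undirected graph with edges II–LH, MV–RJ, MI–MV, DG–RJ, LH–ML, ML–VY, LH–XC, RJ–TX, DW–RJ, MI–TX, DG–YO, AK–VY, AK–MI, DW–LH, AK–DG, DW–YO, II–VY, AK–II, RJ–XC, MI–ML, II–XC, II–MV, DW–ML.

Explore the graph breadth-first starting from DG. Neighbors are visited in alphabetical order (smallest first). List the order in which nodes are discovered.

Visit DG; enqueue AK, RJ, YO → queue [AK, RJ, YO]
Visit AK; enqueue II, MI, VY → queue [RJ, YO, II, MI, VY]
Visit RJ; enqueue DW, MV, TX, XC → queue [YO, II, MI, VY, DW, MV, TX, XC]
Visit YO → queue [II, MI, VY, DW, MV, TX, XC]
Visit II; enqueue LH → queue [MI, VY, DW, MV, TX, XC, LH]
Visit MI; enqueue ML → queue [VY, DW, MV, TX, XC, LH, ML]
Visit VY → queue [DW, MV, TX, XC, LH, ML]
Visit DW → queue [MV, TX, XC, LH, ML]
Visit MV → queue [TX, XC, LH, ML]
Visit TX → queue [XC, LH, ML]
Visit XC → queue [LH, ML]
Visit LH → queue [ML]
Visit ML → queue []

DG, AK, RJ, YO, II, MI, VY, DW, MV, TX, XC, LH, ML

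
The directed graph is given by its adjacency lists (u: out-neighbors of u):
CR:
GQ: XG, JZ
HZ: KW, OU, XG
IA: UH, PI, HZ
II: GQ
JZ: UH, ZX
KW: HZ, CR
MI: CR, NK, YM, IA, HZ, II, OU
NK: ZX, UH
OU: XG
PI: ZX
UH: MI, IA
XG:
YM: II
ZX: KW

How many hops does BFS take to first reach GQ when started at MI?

2

Level 0: MI
Level 1: CR, HZ, IA, II, NK, OU, YM
Level 2: GQ, KW, PI, UH, XG, ZX
Level 3: JZ
GQ first appears at level 2.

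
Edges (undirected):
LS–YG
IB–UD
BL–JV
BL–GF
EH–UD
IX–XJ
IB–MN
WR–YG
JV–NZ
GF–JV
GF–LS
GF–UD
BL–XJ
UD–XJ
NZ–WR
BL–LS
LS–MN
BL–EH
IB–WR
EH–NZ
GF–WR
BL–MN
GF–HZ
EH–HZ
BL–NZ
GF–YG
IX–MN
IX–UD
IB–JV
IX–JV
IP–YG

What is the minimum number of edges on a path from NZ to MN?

2

Level 0: NZ
Level 1: BL, EH, JV, WR
Level 2: GF, HZ, IB, IX, LS, MN, UD, XJ, YG
Level 3: IP
MN first appears at level 2.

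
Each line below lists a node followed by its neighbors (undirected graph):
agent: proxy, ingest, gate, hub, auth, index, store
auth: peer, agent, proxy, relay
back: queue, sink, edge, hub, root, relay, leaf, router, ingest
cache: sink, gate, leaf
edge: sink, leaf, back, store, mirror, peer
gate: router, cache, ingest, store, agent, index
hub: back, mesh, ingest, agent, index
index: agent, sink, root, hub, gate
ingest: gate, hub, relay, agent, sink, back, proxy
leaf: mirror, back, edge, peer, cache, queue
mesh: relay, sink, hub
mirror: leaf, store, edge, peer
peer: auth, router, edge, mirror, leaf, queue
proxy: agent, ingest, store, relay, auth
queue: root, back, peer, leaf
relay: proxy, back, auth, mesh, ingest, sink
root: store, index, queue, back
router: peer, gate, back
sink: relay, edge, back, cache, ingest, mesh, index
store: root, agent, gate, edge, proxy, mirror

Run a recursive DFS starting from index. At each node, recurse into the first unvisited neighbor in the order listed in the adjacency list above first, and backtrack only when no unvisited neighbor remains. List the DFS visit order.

Visit index
index → agent
agent → proxy
proxy → ingest
ingest → gate
gate → router
router → peer
peer → auth
auth → relay
relay → back
back → queue
queue → root
root → store
store → edge
edge → sink
sink → cache
cache → leaf
leaf → mirror
sink → mesh
mesh → hub

index, agent, proxy, ingest, gate, router, peer, auth, relay, back, queue, root, store, edge, sink, cache, leaf, mirror, mesh, hub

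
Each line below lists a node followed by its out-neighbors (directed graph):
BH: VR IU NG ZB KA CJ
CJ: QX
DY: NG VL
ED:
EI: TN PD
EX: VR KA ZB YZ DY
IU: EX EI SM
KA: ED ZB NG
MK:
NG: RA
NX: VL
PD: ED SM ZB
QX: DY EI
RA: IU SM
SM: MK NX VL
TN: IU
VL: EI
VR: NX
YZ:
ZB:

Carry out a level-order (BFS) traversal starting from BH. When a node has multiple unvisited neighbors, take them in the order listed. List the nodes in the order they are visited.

BH -> VR -> IU -> NG -> ZB -> KA -> CJ -> NX -> EX -> EI -> SM -> RA -> ED -> QX -> VL -> YZ -> DY -> TN -> PD -> MK

Visit BH; enqueue VR, IU, NG, ZB, KA, CJ → queue [VR, IU, NG, ZB, KA, CJ]
Visit VR; enqueue NX → queue [IU, NG, ZB, KA, CJ, NX]
Visit IU; enqueue EX, EI, SM → queue [NG, ZB, KA, CJ, NX, EX, EI, SM]
Visit NG; enqueue RA → queue [ZB, KA, CJ, NX, EX, EI, SM, RA]
Visit ZB → queue [KA, CJ, NX, EX, EI, SM, RA]
Visit KA; enqueue ED → queue [CJ, NX, EX, EI, SM, RA, ED]
Visit CJ; enqueue QX → queue [NX, EX, EI, SM, RA, ED, QX]
Visit NX; enqueue VL → queue [EX, EI, SM, RA, ED, QX, VL]
Visit EX; enqueue YZ, DY → queue [EI, SM, RA, ED, QX, VL, YZ, DY]
Visit EI; enqueue TN, PD → queue [SM, RA, ED, QX, VL, YZ, DY, TN, PD]
Visit SM; enqueue MK → queue [RA, ED, QX, VL, YZ, DY, TN, PD, MK]
Visit RA → queue [ED, QX, VL, YZ, DY, TN, PD, MK]
Visit ED → queue [QX, VL, YZ, DY, TN, PD, MK]
Visit QX → queue [VL, YZ, DY, TN, PD, MK]
Visit VL → queue [YZ, DY, TN, PD, MK]
Visit YZ → queue [DY, TN, PD, MK]
Visit DY → queue [TN, PD, MK]
Visit TN → queue [PD, MK]
Visit PD → queue [MK]
Visit MK → queue []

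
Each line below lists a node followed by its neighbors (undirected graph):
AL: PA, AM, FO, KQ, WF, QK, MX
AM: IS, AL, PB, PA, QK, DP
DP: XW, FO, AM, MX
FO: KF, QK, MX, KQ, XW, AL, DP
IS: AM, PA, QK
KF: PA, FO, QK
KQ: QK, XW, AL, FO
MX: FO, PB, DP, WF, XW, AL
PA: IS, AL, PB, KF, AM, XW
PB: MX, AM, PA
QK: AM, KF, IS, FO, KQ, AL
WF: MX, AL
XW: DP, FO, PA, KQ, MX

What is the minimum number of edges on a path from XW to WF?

Level 0: XW
Level 1: DP, FO, KQ, MX, PA
Level 2: AL, AM, IS, KF, PB, QK, WF
WF first appears at level 2.

2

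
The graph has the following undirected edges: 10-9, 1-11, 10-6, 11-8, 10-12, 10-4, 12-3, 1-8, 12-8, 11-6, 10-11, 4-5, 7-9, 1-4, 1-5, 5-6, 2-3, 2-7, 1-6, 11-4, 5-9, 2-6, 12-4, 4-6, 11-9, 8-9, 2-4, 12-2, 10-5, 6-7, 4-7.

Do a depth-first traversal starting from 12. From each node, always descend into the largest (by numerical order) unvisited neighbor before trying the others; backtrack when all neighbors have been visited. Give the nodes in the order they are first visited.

Visit 12
12 → 10
10 → 11
11 → 9
9 → 8
8 → 1
1 → 6
6 → 7
7 → 4
4 → 5
4 → 2
2 → 3

12 -> 10 -> 11 -> 9 -> 8 -> 1 -> 6 -> 7 -> 4 -> 5 -> 2 -> 3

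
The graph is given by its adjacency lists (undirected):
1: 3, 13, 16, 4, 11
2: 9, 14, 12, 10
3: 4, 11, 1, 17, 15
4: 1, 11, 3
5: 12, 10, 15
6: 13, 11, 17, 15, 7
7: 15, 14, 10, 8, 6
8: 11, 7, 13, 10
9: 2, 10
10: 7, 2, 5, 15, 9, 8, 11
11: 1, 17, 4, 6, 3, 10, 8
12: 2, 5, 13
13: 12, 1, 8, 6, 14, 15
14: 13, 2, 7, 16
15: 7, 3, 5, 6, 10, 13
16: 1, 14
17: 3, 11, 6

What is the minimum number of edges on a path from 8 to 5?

2

Level 0: 8
Level 1: 7, 10, 11, 13
Level 2: 1, 2, 3, 4, 5, 6, 9, 12, 14, 15, 17
Level 3: 16
5 first appears at level 2.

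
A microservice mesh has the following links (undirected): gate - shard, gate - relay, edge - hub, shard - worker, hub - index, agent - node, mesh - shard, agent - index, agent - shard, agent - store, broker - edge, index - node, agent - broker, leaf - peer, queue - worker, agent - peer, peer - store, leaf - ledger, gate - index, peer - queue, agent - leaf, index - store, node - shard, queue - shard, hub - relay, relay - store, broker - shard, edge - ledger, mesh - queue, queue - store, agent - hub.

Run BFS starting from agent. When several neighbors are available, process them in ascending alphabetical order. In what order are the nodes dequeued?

Visit agent; enqueue broker, hub, index, leaf, node, peer, shard, store → queue [broker, hub, index, leaf, node, peer, shard, store]
Visit broker; enqueue edge → queue [hub, index, leaf, node, peer, shard, store, edge]
Visit hub; enqueue relay → queue [index, leaf, node, peer, shard, store, edge, relay]
Visit index; enqueue gate → queue [leaf, node, peer, shard, store, edge, relay, gate]
Visit leaf; enqueue ledger → queue [node, peer, shard, store, edge, relay, gate, ledger]
Visit node → queue [peer, shard, store, edge, relay, gate, ledger]
Visit peer; enqueue queue → queue [shard, store, edge, relay, gate, ledger, queue]
Visit shard; enqueue mesh, worker → queue [store, edge, relay, gate, ledger, queue, mesh, worker]
Visit store → queue [edge, relay, gate, ledger, queue, mesh, worker]
Visit edge → queue [relay, gate, ledger, queue, mesh, worker]
Visit relay → queue [gate, ledger, queue, mesh, worker]
Visit gate → queue [ledger, queue, mesh, worker]
Visit ledger → queue [queue, mesh, worker]
Visit queue → queue [mesh, worker]
Visit mesh → queue [worker]
Visit worker → queue []

agent -> broker -> hub -> index -> leaf -> node -> peer -> shard -> store -> edge -> relay -> gate -> ledger -> queue -> mesh -> worker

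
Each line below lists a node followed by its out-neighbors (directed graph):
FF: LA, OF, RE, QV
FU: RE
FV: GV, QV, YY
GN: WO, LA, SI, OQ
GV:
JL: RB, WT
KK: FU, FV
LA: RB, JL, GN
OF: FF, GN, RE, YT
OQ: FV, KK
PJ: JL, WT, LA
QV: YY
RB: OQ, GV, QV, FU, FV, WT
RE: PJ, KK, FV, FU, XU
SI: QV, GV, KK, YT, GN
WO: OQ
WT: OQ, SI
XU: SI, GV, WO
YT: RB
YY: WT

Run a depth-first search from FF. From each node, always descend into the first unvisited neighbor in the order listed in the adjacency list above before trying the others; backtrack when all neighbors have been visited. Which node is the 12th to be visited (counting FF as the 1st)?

FU

Visit FF
FF → LA
LA → RB
RB → OQ
OQ → FV
FV → GV
FV → QV
QV → YY
YY → WT
WT → SI
SI → KK
KK → FU
FU → RE
RE → PJ
PJ → JL
RE → XU
XU → WO
SI → YT
SI → GN
FF → OF

Visit order: FF, LA, RB, OQ, FV, GV, QV, YY, WT, SI, KK, FU, RE, PJ, JL, XU, WO, YT, GN, OF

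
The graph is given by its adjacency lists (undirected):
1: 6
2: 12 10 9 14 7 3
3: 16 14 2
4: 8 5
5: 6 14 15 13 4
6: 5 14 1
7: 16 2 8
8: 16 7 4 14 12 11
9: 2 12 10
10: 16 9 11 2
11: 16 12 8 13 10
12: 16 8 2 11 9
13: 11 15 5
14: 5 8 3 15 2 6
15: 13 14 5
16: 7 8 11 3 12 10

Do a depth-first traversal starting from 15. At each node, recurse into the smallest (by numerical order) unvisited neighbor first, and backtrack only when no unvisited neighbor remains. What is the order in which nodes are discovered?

15 → 5 → 4 → 8 → 7 → 2 → 3 → 14 → 6 → 1 → 16 → 10 → 9 → 12 → 11 → 13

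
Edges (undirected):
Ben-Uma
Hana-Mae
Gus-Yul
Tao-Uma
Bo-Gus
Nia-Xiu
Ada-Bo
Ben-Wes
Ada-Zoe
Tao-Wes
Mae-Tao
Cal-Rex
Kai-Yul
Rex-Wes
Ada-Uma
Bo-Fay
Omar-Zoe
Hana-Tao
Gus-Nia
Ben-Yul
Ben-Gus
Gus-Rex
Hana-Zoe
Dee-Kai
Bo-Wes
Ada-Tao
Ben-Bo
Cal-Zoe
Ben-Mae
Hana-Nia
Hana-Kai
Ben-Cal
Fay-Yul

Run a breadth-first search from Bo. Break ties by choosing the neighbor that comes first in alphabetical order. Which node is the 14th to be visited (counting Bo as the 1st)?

Visit Bo; enqueue Ada, Ben, Fay, Gus, Wes → queue [Ada, Ben, Fay, Gus, Wes]
Visit Ada; enqueue Tao, Uma, Zoe → queue [Ben, Fay, Gus, Wes, Tao, Uma, Zoe]
Visit Ben; enqueue Cal, Mae, Yul → queue [Fay, Gus, Wes, Tao, Uma, Zoe, Cal, Mae, Yul]
Visit Fay → queue [Gus, Wes, Tao, Uma, Zoe, Cal, Mae, Yul]
Visit Gus; enqueue Nia, Rex → queue [Wes, Tao, Uma, Zoe, Cal, Mae, Yul, Nia, Rex]
Visit Wes → queue [Tao, Uma, Zoe, Cal, Mae, Yul, Nia, Rex]
Visit Tao; enqueue Hana → queue [Uma, Zoe, Cal, Mae, Yul, Nia, Rex, Hana]
Visit Uma → queue [Zoe, Cal, Mae, Yul, Nia, Rex, Hana]
Visit Zoe; enqueue Omar → queue [Cal, Mae, Yul, Nia, Rex, Hana, Omar]
Visit Cal → queue [Mae, Yul, Nia, Rex, Hana, Omar]
Visit Mae → queue [Yul, Nia, Rex, Hana, Omar]
Visit Yul; enqueue Kai → queue [Nia, Rex, Hana, Omar, Kai]
Visit Nia; enqueue Xiu → queue [Rex, Hana, Omar, Kai, Xiu]
Visit Rex → queue [Hana, Omar, Kai, Xiu]
Visit Hana → queue [Omar, Kai, Xiu]
Visit Omar → queue [Kai, Xiu]
Visit Kai; enqueue Dee → queue [Xiu, Dee]
Visit Xiu → queue [Dee]
Visit Dee → queue []

Visit order: Bo, Ada, Ben, Fay, Gus, Wes, Tao, Uma, Zoe, Cal, Mae, Yul, Nia, Rex, Hana, Omar, Kai, Xiu, Dee

Rex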